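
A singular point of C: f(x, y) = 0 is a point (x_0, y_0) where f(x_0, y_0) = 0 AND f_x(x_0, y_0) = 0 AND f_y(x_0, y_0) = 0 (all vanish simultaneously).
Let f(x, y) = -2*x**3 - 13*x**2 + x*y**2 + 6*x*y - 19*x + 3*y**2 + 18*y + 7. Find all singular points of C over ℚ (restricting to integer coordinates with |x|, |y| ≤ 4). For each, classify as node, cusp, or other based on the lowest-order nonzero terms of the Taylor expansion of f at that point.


Singular points: {(-2, -3)}; classification: node.

Compute partial derivatives:
  f_x = -6*x**2 - 26*x + y**2 + 6*y - 19.
  f_y = 2*x*y + 6*x + 6*y + 18.
Scan x_0 ∈ {−4, ..., 4}. For each x_0, f_y(x_0, y) is a polynomial in y; find its integer roots y ∈ {−4, ..., 4}, then test f_x and f at those candidates.
  x = -4: f_y(-4, y) = -2*y - 6; vanishes at y ∈ {-3}. (-4, -3): f_x = -20 ≠ 0.
  x = -3: f_y(-3, y) = 0; vanishes at y ∈ {-4, -3, -2, -1, 0, 1, 2, 3, 4}. (-3, -4): f_x = -3 ≠ 0; (-3, -3): f_x = -4 ≠ 0; (-3, -2): f_x = -3 ≠ 0; (-3, -1): f_x = 0 but f = 1 ≠ 0; (-3, 0): f_x = 5 ≠ 0; (-3, 1): f_x = 12 ≠ 0; (-3, 2): f_x = 21 ≠ 0; (-3, 3): f_x = 32 ≠ 0; (-3, 4): f_x = 45 ≠ 0.
  x = -2: f_y(-2, y) = 2*y + 6; vanishes at y ∈ {-3}. (-2, -3): f_x = 0, f = 0 — SINGULAR.
  x = -1: f_y(-1, y) = 4*y + 12; vanishes at y ∈ {-3}. (-1, -3): f_x = -8 ≠ 0.
  x = 0: f_y(0, y) = 6*y + 18; vanishes at y ∈ {-3}. (0, -3): f_x = -28 ≠ 0.
  x = 1: f_y(1, y) = 8*y + 24; vanishes at y ∈ {-3}. (1, -3): f_x = -60 ≠ 0.
  x = 2: f_y(2, y) = 10*y + 30; vanishes at y ∈ {-3}. (2, -3): f_x = -104 ≠ 0.
  x = 3: f_y(3, y) = 12*y + 36; vanishes at y ∈ {-3}. (3, -3): f_x = -160 ≠ 0.
  x = 4: f_y(4, y) = 14*y + 42; vanishes at y ∈ {-3}. (4, -3): f_x = -228 ≠ 0.
Only singular point on the grid: (-2, -3).
Classify: substitute x = -2 + u, y = -3 + v and expand: f = -2*u**3 - u**2 + u*v**2 + v**2.
No constant or linear terms (consistent with a singular point). Quadratic part: -u**2 + v**2. Cubic part: -2*u**3 + u*v**2.
The quadratic part v**2 - u**2 = (v − u)(v + u) splits into two distinct linear factors, so there are two distinct tangent lines y − -3 = ±(x − -2) — this is a node (ordinary double point).
Classification: node.


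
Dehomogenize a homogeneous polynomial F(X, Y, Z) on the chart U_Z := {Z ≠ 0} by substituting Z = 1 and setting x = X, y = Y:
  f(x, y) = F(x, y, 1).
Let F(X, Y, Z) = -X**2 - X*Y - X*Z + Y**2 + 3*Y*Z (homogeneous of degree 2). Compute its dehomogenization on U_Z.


f(x, y) = -x**2 - x*y - x + y**2 + 3*y

On U_Z we set Z = 1. Each monomial c·X^i·Y^j·Z^k in F becomes c·x^i·y^j·1^k = c·x^i·y^j.
Substituting Z = 1: F(X, Y, 1) = -x**2 - x*y - x + y**2 + 3*y.
Note: deg(f) ≤ deg(F) = 2; strict inequality happens when F is divisible by Z (lost terms).


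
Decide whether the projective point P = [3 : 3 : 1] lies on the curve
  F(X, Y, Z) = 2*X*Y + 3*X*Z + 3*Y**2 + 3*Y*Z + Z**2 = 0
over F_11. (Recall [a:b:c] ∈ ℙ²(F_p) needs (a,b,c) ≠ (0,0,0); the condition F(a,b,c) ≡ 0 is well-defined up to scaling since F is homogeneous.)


F(3,3,1) ≡ 9 (mod 11); P is NOT on the curve.

Evaluate F(3, 3, 1) term-by-term (mod 11).
  2*X*Y ↦ 2·3·3·1 = 18
  3*X*Z ↦ 3·3·1·1 = 9
  3*Y**2 ↦ 3·1·9·1 = 27
  3*Y*Z ↦ 3·1·3·1 = 9
  Z**2 ↦ 1·1·1·1 = 1
Sum: F(3, 3, 1) = (18) + (9) + (27) + (9) + (1) = 64.
Reducing mod 11: 64 ≡ 9 (mod 11).
Since F(a, b, c) ≡ 9 ≠ 0 (mod 11), P does NOT lie on the curve.


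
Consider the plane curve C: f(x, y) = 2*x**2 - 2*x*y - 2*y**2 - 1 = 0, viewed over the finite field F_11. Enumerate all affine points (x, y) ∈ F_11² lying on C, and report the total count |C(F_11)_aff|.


Affine F_11-points: {(0, 4), (0, 7), (1, 2), (1, 8), (4, 3), (4, 4), (7, 7), (7, 8), (10, 3), (10, 9)}; count = 10.

For each of the 121 pairs (x, y) ∈ F_11², evaluate f(x, y) mod 11. Record the zeros.
  x = 0: [0↦10, 1↦8, 2↦2, 3↦3, 4↦0, 5↦4, 6↦4, 7↦0, 8↦3, 9↦2, 10↦8]  zeros at y ∈ {4, 7}
  x = 1: [0↦1, 1↦8, 2↦0, 3↦10, 4↦5, 5↦7, 6↦5, 7↦10, 8↦0, 9↦8, 10↦1]  zeros at y ∈ {2, 8}
  x = 2: [0↦7, 1↦1, 2↦2, 3↦10, 4↦3, 5↦3, 6↦10, 7↦2, 8↦1, 9↦7, 10↦9]  zeros at y ∈ ∅
  x = 3: [0↦6, 1↦9, 2↦8, 3↦3, 4↦5, 5↦3, 6↦8, 7↦9, 8↦6, 9↦10, 10↦10]  zeros at y ∈ ∅
  x = 4: [0↦9, 1↦10, 2↦7, 3↦0, 4↦0, 5↦7, 6↦10, 7↦9, 8↦4, 9↦6, 10↦4]  zeros at y ∈ {3, 4}
  x = 5: [0↦5, 1↦4, 2↦10, 3↦1, 4↦10, 5↦4, 6↦5, 7↦2, 8↦6, 9↦6, 10↦2]  zeros at y ∈ ∅
  x = 6: [0↦5, 1↦2, 2↦6, 3↦6, 4↦2, 5↦5, 6↦4, 7↦10, 8↦1, 9↦10, 10↦4]  zeros at y ∈ ∅
  x = 7: [0↦9, 1↦4, 2↦6, 3↦4, 4↦9, 5↦10, 6↦7, 7↦0, 8↦0, 9↦7, 10↦10]  zeros at y ∈ {7, 8}
  x = 8: [0↦6, 1↦10, 2↦10, 3↦6, 4↦9, 5↦8, 6↦3, 7↦5, 8↦3, 9↦8, 10↦9]  zeros at y ∈ ∅
  x = 9: [0↦7, 1↦9, 2↦7, 3↦1, 4↦2, 5↦10, 6↦3, 7↦3, 8↦10, 9↦2, 10↦1]  zeros at y ∈ ∅
  x = 10: [0↦1, 1↦1, 2↦8, 3↦0, 4↦10, 5↦5, 6↦7, 7↦5, 8↦10, 9↦0, 10↦8]  zeros at y ∈ {3, 9}
Collecting zeros: affine points = {(0, 4), (0, 7), (1, 2), (1, 8), (4, 3), (4, 4), (7, 7), (7, 8), (10, 3), (10, 9)}.
Total count |C(F_11)_aff| = 10.


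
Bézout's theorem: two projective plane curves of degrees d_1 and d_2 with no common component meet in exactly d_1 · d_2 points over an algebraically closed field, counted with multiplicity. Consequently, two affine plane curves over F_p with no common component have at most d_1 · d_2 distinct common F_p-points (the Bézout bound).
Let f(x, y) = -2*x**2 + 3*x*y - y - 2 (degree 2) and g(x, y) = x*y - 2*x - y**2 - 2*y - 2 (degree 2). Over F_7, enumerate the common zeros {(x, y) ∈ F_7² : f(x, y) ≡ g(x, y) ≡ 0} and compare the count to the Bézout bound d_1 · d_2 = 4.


Common zeros: ∅; count = 0; Bézout bound = 4.

deg(f) = 2, deg(g) = 2, so Bézout bound = 4.
Scan x ∈ F_7. For each x, list the y ∈ F_7 with f(x, y) ≡ 0 and those with g(x, y) ≡ 0 (mod 7); the common zeros in that column are the intersection.
  x = 0: f ≡ 0 at y ∈ {5}; g ≡ 0 at y ∈ ∅; common: ∅.
  x = 1: f ≡ 0 at y ∈ {2}; g ≡ 0 at y ∈ ∅; common: ∅.
  x = 2: f ≡ 0 at y ∈ {2}; g ≡ 0 at y ∈ {1, 6}; common: ∅.
  x = 3: f ≡ 0 at y ∈ {6}; g ≡ 0 at y ∈ {3, 5}; common: ∅.
  x = 4: f ≡ 0 at y ∈ {5}; g ≡ 0 at y ∈ ∅; common: ∅.
  x = 5: f ≡ 0 at y ∈ ∅; g ≡ 0 at y ∈ ∅; common: ∅.
  x = 6: f ≡ 0 at y ∈ {6}; g ≡ 0 at y ∈ {0, 4}; common: ∅.
Collecting: common zeros = ∅, so the count is 0.
Comparison with the Bézout bound: 0 ≤ 4 = deg(f)·deg(g), as expected for curves with no common component (the affine F_7-count falls short of the bound because intersections may lie at infinity, over extension fields, or carry multiplicity).


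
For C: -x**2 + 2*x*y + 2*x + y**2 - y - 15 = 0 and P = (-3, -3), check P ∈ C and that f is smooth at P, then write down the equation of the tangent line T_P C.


Tangent line at P: 2*x - 13*y - 33 = 0.

Step 1: f(-3, -3) = 0, so P lies on C.
Step 2: partial derivatives
  f_x(x, y) = -2*x + 2*y + 2, f_y(x, y) = 2*x + 2*y - 1.
  f_x(P) = 2, f_y(P) = -13 (gradient nonzero, so P is smooth).
Step 3: tangent line at P: 2·(x − -3) + -13·(y − -3) = 0.
Expanding: 2*x - 13*y - 33 = 0.


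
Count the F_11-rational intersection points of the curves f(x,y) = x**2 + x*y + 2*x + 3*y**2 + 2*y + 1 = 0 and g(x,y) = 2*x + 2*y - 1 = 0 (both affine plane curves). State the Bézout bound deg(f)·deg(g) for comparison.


Common zeros: {(0, 6), (10, 7)}; count = 2; Bézout bound = 2.

deg(f) = 2, deg(g) = 1, so Bézout bound = 2.
Scan x ∈ F_11. For each x, list the y ∈ F_11 with f(x, y) ≡ 0 and those with g(x, y) ≡ 0 (mod 11); the common zeros in that column are the intersection.
  x = 0: f ≡ 0 at y ∈ {6, 8}; g ≡ 0 at y ∈ {6}; common: {6}.
  x = 1: f ≡ 0 at y ∈ {2, 8}; g ≡ 0 at y ∈ {5}; common: ∅.
  x = 2: f ≡ 0 at y ∈ ∅; g ≡ 0 at y ∈ {4}; common: ∅.
  x = 3: f ≡ 0 at y ∈ {6, 7}; g ≡ 0 at y ∈ {3}; common: ∅.
  x = 4: f ≡ 0 at y ∈ {10}; g ≡ 0 at y ∈ {2}; common: ∅.
  x = 5: f ≡ 0 at y ∈ ∅; g ≡ 0 at y ∈ {1}; common: ∅.
  x = 6: f ≡ 0 at y ∈ {2, 10}; g ≡ 0 at y ∈ {0}; common: ∅.
  x = 7: f ≡ 0 at y ∈ ∅; g ≡ 0 at y ∈ {10}; common: ∅.
  x = 8: f ≡ 0 at y ∈ ∅; g ≡ 0 at y ∈ {9}; common: ∅.
  x = 9: f ≡ 0 at y ∈ ∅; g ≡ 0 at y ∈ {8}; common: ∅.
  x = 10: f ≡ 0 at y ∈ {0, 7}; g ≡ 0 at y ∈ {7}; common: {7}.
Collecting: common zeros = {(0, 6), (10, 7)}, so the count is 2.
Comparison with the Bézout bound: 2 ≤ 2 = deg(f)·deg(g), as expected for curves with no common component (the bound is attained).


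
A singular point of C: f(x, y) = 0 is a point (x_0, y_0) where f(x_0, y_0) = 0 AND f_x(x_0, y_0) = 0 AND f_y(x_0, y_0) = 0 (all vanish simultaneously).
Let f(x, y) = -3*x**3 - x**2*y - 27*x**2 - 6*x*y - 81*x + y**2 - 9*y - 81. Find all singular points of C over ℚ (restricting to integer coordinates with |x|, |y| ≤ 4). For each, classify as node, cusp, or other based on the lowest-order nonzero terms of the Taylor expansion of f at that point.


Singular points: {(-3, 0)}; classification: cusp.

Compute partial derivatives:
  f_x = -9*x**2 - 2*x*y - 54*x - 6*y - 81.
  f_y = -x**2 - 6*x + 2*y - 9.
Scan x_0 ∈ {−4, ..., 4}. For each x_0, f_y(x_0, y) is a polynomial in y; find its integer roots y ∈ {−4, ..., 4}, then test f_x and f at those candidates.
  x = -4: f_y(-4, y) = 2*y - 1; no integer root y with |y| ≤ 4.
  x = -3: f_y(-3, y) = 2*y; vanishes at y ∈ {0}. (-3, 0): f_x = 0, f = 0 — SINGULAR.
  x = -2: f_y(-2, y) = 2*y - 1; no integer root y with |y| ≤ 4.
  x = -1: f_y(-1, y) = 2*y - 4; vanishes at y ∈ {2}. (-1, 2): f_x = -44 ≠ 0.
  x = 0: f_y(0, y) = 2*y - 9; no integer root y with |y| ≤ 4.
  x = 1: f_y(1, y) = 2*y - 16; no integer root y with |y| ≤ 4.
  x = 2: f_y(2, y) = 2*y - 25; no integer root y with |y| ≤ 4.
  x = 3: f_y(3, y) = 2*y - 36; no integer root y with |y| ≤ 4.
  x = 4: f_y(4, y) = 2*y - 49; no integer root y with |y| ≤ 4.
Only singular point on the grid: (-3, 0).
Classify: substitute x = -3 + u, y = 0 + v and expand: f = -3*u**3 - u**2*v + v**2.
No constant or linear terms (consistent with a singular point). Quadratic part: v**2. Cubic part: -3*u**3 - u**2*v.
The quadratic part v**2 is a perfect square, so there is a single (double) tangent line v = 0, i.e. y = 0. Restricting the cubic part to that line (v = 0) leaves -3*u**3 ≠ 0, so f is not divisible by v and the branch is v² ≈ 3*u**3 to lowest order — this is a cusp.
Classification: cusp.


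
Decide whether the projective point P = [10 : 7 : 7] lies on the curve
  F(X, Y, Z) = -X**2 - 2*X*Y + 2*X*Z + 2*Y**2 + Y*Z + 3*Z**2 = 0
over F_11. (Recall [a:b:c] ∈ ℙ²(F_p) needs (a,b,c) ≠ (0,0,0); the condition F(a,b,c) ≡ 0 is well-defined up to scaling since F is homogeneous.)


F(10,7,7) ≡ 7 (mod 11); P is NOT on the curve.

Evaluate F(10, 7, 7) term-by-term (mod 11).
  -X**2 ↦ -1·100·1·1 = -100
  -2*X*Y ↦ -2·10·7·1 = -140
  2*X*Z ↦ 2·10·1·7 = 140
  2*Y**2 ↦ 2·1·49·1 = 98
  Y*Z ↦ 1·1·7·7 = 49
  3*Z**2 ↦ 3·1·1·49 = 147
Sum: F(10, 7, 7) = (-100) + (-140) + (140) + (98) + (49) + (147) = 194.
Reducing mod 11: 194 ≡ 7 (mod 11).
Since F(a, b, c) ≡ 7 ≠ 0 (mod 11), P does NOT lie on the curve.


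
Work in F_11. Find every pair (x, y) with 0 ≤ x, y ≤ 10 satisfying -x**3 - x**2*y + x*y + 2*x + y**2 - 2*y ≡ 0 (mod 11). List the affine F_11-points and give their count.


Affine F_11-points: {(0, 0), (0, 2), (1, 1), (3, 2), (3, 6), (5, 4), (5, 7), (6, 2), (6, 8), (9, 3), (9, 5), (10, 6), (10, 9)}; count = 13.

For each of the 121 pairs (x, y) ∈ F_11², evaluate f(x, y) mod 11. Record the zeros.
  x = 0: [0↦0, 1↦10, 2↦0, 3↦3, 4↦8, 5↦4, 6↦2, 7↦2, 8↦4, 9↦8, 10↦3]  zeros at y ∈ {0, 2}
  x = 1: [0↦1, 1↦0, 2↦1, 3↦4, 4↦9, 5↦5, 6↦3, 7↦3, 8↦5, 9↦9, 10↦4]  zeros at y ∈ {1}
  x = 2: [0↦7, 1↦4, 2↦3, 3↦4, 4↦7, 5↦1, 6↦8, 7↦6, 8↦6, 9↦8, 10↦1]  zeros at y ∈ ∅
  x = 3: [0↦1, 1↦5, 2↦0, 3↦8, 4↦7, 5↦8, 6↦0, 7↦5, 8↦1, 9↦10, 10↦10]  zeros at y ∈ {2, 6}
  x = 4: [0↦10, 1↦8, 2↦8, 3↦10, 4↦3, 5↦9, 6↦6, 7↦5, 8↦6, 9↦9, 10↦3]  zeros at y ∈ ∅
  x = 5: [0↦6, 1↦7, 2↦10, 3↦4, 4↦0, 5↦9, 6↦9, 7↦0, 8↦4, 9↦10, 10↦7]  zeros at y ∈ {4, 7}
  x = 6: [0↦5, 1↦7, 2↦0, 3↦6, 4↦3, 5↦2, 6↦3, 7↦6, 8↦0, 9↦7, 10↦5]  zeros at y ∈ {2, 8}
  x = 7: [0↦1, 1↦2, 2↦5, 3↦10, 4↦6, 5↦4, 6↦4, 7↦6, 8↦10, 9↦5, 10↦2]  zeros at y ∈ ∅
  x = 8: [0↦10, 1↦8, 2↦8, 3↦10, 4↦3, 5↦9, 6↦6, 7↦5, 8↦6, 9↦9, 10↦3]  zeros at y ∈ ∅
  x = 9: [0↦4, 1↦8, 2↦3, 3↦0, 4↦10, 5↦0, 6↦3, 7↦8, 8↦4, 9↦2, 10↦2]  zeros at y ∈ {3, 5}
  x = 10: [0↦10, 1↦7, 2↦6, 3↦7, 4↦10, 5↦4, 6↦0, 7↦9, 8↦9, 9↦0, 10↦4]  zeros at y ∈ {6, 9}
Collecting zeros: affine points = {(0, 0), (0, 2), (1, 1), (3, 2), (3, 6), (5, 4), (5, 7), (6, 2), (6, 8), (9, 3), (9, 5), (10, 6), (10, 9)}.
Total count |C(F_11)_aff| = 13.


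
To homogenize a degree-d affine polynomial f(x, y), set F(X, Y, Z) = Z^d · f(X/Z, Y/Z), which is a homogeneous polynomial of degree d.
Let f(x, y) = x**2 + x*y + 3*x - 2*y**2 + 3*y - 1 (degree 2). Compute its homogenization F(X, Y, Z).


F(X, Y, Z) = X**2 + X*Y + 3*X*Z - 2*Y**2 + 3*Y*Z - Z**2

deg(f) = 2.
Substitute x = X/Z, y = Y/Z into f, then multiply by Z^2.
  monomial 1·x^2·y^0 ↦ 1·X^2·Y^0·Z^0.
  monomial 1·x^1·y^1 ↦ 1·X^1·Y^1·Z^0.
  monomial 3·x^1·y^0 ↦ 3·X^1·Y^0·Z^1.
  monomial -2·x^0·y^2 ↦ -2·X^0·Y^2·Z^0.
  monomial 3·x^0·y^1 ↦ 3·X^0·Y^1·Z^1.
  monomial -1·x^0·y^0 ↦ -1·X^0·Y^0·Z^2.
Collecting: F(X, Y, Z) = X**2 + X*Y + 3*X*Z - 2*Y**2 + 3*Y*Z - Z**2.


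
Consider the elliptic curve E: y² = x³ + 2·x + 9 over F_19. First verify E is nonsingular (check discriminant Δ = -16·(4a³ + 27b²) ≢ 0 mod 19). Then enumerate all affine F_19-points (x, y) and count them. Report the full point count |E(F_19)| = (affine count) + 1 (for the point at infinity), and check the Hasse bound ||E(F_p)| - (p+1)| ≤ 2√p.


Affine points = {(0, 3), (0, 16), (3, 2), (3, 17), (4, 9), (4, 10), (5, 7), (5, 12), (6, 3), (6, 16), (7, 9), (7, 10), (8, 9), (8, 10), (13, 3), (13, 16), (14, 8), (14, 11), (17, 4), (17, 15), (18, 5), (18, 14)}; affine count = 22; |E(F_19)| = 23.

Discriminant check: Δ ∝ 4a³ + 27b² = 4·2³ + 27·9² = 4·8 + 27·81 ≡ 15 (mod 19). Nonzero ⇒ E is nonsingular.
For each x ∈ F_19, compute rhs = x³ + 2·x + 9 mod 19, then count y ∈ F_19 with y² ≡ rhs.
  x = 0: rhs = 9, matching y values: 3, 16 (2 points).
  x = 1: rhs = 12, matching y values: none (0 points).
  x = 2: rhs = 2, matching y values: none (0 points).
  x = 3: rhs = 4, matching y values: 2, 17 (2 points).
  x = 4: rhs = 5, matching y values: 9, 10 (2 points).
  x = 5: rhs = 11, matching y values: 7, 12 (2 points).
  x = 6: rhs = 9, matching y values: 3, 16 (2 points).
  x = 7: rhs = 5, matching y values: 9, 10 (2 points).
  x = 8: rhs = 5, matching y values: 9, 10 (2 points).
  x = 9: rhs = 15, matching y values: none (0 points).
  x = 10: rhs = 3, matching y values: none (0 points).
  x = 11: rhs = 13, matching y values: none (0 points).
  x = 12: rhs = 13, matching y values: none (0 points).
  x = 13: rhs = 9, matching y values: 3, 16 (2 points).
  x = 14: rhs = 7, matching y values: 8, 11 (2 points).
  x = 15: rhs = 13, matching y values: none (0 points).
  x = 16: rhs = 14, matching y values: none (0 points).
  x = 17: rhs = 16, matching y values: 4, 15 (2 points).
  x = 18: rhs = 6, matching y values: 5, 14 (2 points).
Total affine count: 22.
Full point count |E(F_19)| = 22 + 1 = 23.
Hasse bound: |23 − (19+1)| = |3| = 3 ≤ 2√19 ≈ 8.7178 ✓.


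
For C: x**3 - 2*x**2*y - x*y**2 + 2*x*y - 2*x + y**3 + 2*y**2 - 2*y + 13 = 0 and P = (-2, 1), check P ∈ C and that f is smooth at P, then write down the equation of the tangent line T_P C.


Tangent line at P: 19*x - 3*y + 41 = 0.

Step 1: f(-2, 1) = 0, so P lies on C.
Step 2: partial derivatives
  f_x(x, y) = 3*x**2 - 4*x*y - y**2 + 2*y - 2, f_y(x, y) = -2*x**2 - 2*x*y + 2*x + 3*y**2 + 4*y - 2.
  f_x(P) = 19, f_y(P) = -3 (gradient nonzero, so P is smooth).
Step 3: tangent line at P: 19·(x − -2) + -3·(y − 1) = 0.
Expanding: 19*x - 3*y + 41 = 0.


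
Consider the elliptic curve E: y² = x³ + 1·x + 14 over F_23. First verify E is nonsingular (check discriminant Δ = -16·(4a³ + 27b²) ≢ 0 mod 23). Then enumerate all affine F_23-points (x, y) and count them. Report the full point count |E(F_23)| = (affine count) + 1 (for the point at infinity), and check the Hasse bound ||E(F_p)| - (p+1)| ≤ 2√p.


Affine points = {(1, 4), (1, 19), (2, 1), (2, 22), (4, 6), (4, 17), (5, 11), (5, 12), (6, 11), (6, 12), (9, 4), (9, 19), (10, 9), (10, 14), (12, 11), (12, 12), (13, 4), (13, 19), (14, 9), (14, 14), (15, 0), (16, 3), (16, 20), (21, 2), (21, 21), (22, 9), (22, 14)}; affine count = 27; |E(F_23)| = 28.

Discriminant check: Δ ∝ 4a³ + 27b² = 4·1³ + 27·14² = 4·1 + 27·196 ≡ 6 (mod 23). Nonzero ⇒ E is nonsingular.
For each x ∈ F_23, compute rhs = x³ + 1·x + 14 mod 23, then count y ∈ F_23 with y² ≡ rhs.
  x = 0: rhs = 14, matching y values: none (0 points).
  x = 1: rhs = 16, matching y values: 4, 19 (2 points).
  x = 2: rhs = 1, matching y values: 1, 22 (2 points).
  x = 3: rhs = 21, matching y values: none (0 points).
  x = 4: rhs = 13, matching y values: 6, 17 (2 points).
  x = 5: rhs = 6, matching y values: 11, 12 (2 points).
  x = 6: rhs = 6, matching y values: 11, 12 (2 points).
  x = 7: rhs = 19, matching y values: none (0 points).
  x = 8: rhs = 5, matching y values: none (0 points).
  x = 9: rhs = 16, matching y values: 4, 19 (2 points).
  x = 10: rhs = 12, matching y values: 9, 14 (2 points).
  x = 11: rhs = 22, matching y values: none (0 points).
  x = 12: rhs = 6, matching y values: 11, 12 (2 points).
  x = 13: rhs = 16, matching y values: 4, 19 (2 points).
  x = 14: rhs = 12, matching y values: 9, 14 (2 points).
  x = 15: rhs = 0, matching y values: 0 (1 points).
  x = 16: rhs = 9, matching y values: 3, 20 (2 points).
  x = 17: rhs = 22, matching y values: none (0 points).
  x = 18: rhs = 22, matching y values: none (0 points).
  x = 19: rhs = 15, matching y values: none (0 points).
  x = 20: rhs = 7, matching y values: none (0 points).
  x = 21: rhs = 4, matching y values: 2, 21 (2 points).
  x = 22: rhs = 12, matching y values: 9, 14 (2 points).
Total affine count: 27.
Full point count |E(F_23)| = 27 + 1 = 28.
Hasse bound: |28 − (23+1)| = |4| = 4 ≤ 2√23 ≈ 9.5917 ✓.


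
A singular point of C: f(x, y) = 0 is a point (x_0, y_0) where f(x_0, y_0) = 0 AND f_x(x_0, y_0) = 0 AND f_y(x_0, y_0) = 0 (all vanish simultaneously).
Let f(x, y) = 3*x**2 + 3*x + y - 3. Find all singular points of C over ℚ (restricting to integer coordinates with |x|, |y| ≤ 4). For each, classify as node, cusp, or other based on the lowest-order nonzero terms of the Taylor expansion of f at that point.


No singular points in the scanned grid; C is smooth there.

Compute partial derivatives:
  f_x = 6*x + 3.
  f_y = 1.
f_y = 1 is a nonzero constant, so f_y never vanishes: no point (x, y) can satisfy f = f_x = f_y = 0. In particular no (x, y) ∈ {−4, ..., 4}² is singular; the curve is smooth.


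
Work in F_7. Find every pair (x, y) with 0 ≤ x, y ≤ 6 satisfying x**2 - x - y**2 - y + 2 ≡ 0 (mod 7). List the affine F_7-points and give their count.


Affine F_7-points: {(0, 1), (0, 5), (1, 1), (1, 5), (4, 0), (4, 6)}; count = 6.

For each of the 49 pairs (x, y) ∈ F_7², evaluate f(x, y) mod 7. Record the zeros.
  x = 0: [0↦2, 1↦0, 2↦3, 3↦4, 4↦3, 5↦0, 6↦2]  zeros at y ∈ {1, 5}
  x = 1: [0↦2, 1↦0, 2↦3, 3↦4, 4↦3, 5↦0, 6↦2]  zeros at y ∈ {1, 5}
  x = 2: [0↦4, 1↦2, 2↦5, 3↦6, 4↦5, 5↦2, 6↦4]  zeros at y ∈ ∅
  x = 3: [0↦1, 1↦6, 2↦2, 3↦3, 4↦2, 5↦6, 6↦1]  zeros at y ∈ ∅
  x = 4: [0↦0, 1↦5, 2↦1, 3↦2, 4↦1, 5↦5, 6↦0]  zeros at y ∈ {0, 6}
  x = 5: [0↦1, 1↦6, 2↦2, 3↦3, 4↦2, 5↦6, 6↦1]  zeros at y ∈ ∅
  x = 6: [0↦4, 1↦2, 2↦5, 3↦6, 4↦5, 5↦2, 6↦4]  zeros at y ∈ ∅
Collecting zeros: affine points = {(0, 1), (0, 5), (1, 1), (1, 5), (4, 0), (4, 6)}.
Total count |C(F_7)_aff| = 6.


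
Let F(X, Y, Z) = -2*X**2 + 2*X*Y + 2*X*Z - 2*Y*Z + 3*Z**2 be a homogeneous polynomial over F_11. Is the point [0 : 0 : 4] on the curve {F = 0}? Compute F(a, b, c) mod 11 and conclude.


F(0,0,4) ≡ 4 (mod 11); P is NOT on the curve.

Evaluate F(0, 0, 4) term-by-term (mod 11).
  -2*X**2 ↦ -2·0·1·1 = 0
  2*X*Y ↦ 2·0·0·1 = 0
  2*X*Z ↦ 2·0·1·4 = 0
  -2*Y*Z ↦ -2·1·0·4 = 0
  3*Z**2 ↦ 3·1·1·16 = 48
Sum: F(0, 0, 4) = (0) + (0) + (0) + (0) + (48) = 48.
Reducing mod 11: 48 ≡ 4 (mod 11).
Since F(a, b, c) ≡ 4 ≠ 0 (mod 11), P does NOT lie on the curve.


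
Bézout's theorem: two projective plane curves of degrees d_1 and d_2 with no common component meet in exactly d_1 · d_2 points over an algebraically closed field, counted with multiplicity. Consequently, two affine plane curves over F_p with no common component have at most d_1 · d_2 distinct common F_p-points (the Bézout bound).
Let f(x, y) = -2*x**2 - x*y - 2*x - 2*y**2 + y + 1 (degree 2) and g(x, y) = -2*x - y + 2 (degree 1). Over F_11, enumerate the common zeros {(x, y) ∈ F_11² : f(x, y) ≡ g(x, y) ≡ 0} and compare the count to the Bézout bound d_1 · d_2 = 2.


Common zeros: ∅; count = 0; Bézout bound = 2.

deg(f) = 2, deg(g) = 1, so Bézout bound = 2.
Scan x ∈ F_11. For each x, list the y ∈ F_11 with f(x, y) ≡ 0 and those with g(x, y) ≡ 0 (mod 11); the common zeros in that column are the intersection.
  x = 0: f ≡ 0 at y ∈ {1, 5}; g ≡ 0 at y ∈ {2}; common: ∅.
  x = 1: f ≡ 0 at y ∈ {2, 9}; g ≡ 0 at y ∈ {0}; common: ∅.
  x = 2: f ≡ 0 at y ∈ {0, 5}; g ≡ 0 at y ∈ {9}; common: ∅.
  x = 3: f ≡ 0 at y ∈ ∅; g ≡ 0 at y ∈ {7}; common: ∅.
  x = 4: f ≡ 0 at y ∈ {1, 3}; g ≡ 0 at y ∈ {5}; common: ∅.
  x = 5: f ≡ 0 at y ∈ ∅; g ≡ 0 at y ∈ {3}; common: ∅.
  x = 6: f ≡ 0 at y ∈ ∅; g ≡ 0 at y ∈ {1}; common: ∅.
  x = 7: f ≡ 0 at y ∈ ∅; g ≡ 0 at y ∈ {10}; common: ∅.
  x = 8: f ≡ 0 at y ∈ {0, 2}; g ≡ 0 at y ∈ {8}; common: ∅.
  x = 9: f ≡ 0 at y ∈ ∅; g ≡ 0 at y ∈ {6}; common: ∅.
  x = 10: f ≡ 0 at y ∈ {3, 9}; g ≡ 0 at y ∈ {4}; common: ∅.
Collecting: common zeros = ∅, so the count is 0.
Comparison with the Bézout bound: 0 ≤ 2 = deg(f)·deg(g), as expected for curves with no common component (the affine F_11-count falls short of the bound because intersections may lie at infinity, over extension fields, or carry multiplicity).


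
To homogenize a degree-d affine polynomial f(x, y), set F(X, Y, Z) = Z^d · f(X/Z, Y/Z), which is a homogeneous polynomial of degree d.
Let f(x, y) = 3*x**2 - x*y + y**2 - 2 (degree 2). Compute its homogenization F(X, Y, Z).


F(X, Y, Z) = 3*X**2 - X*Y + Y**2 - 2*Z**2

deg(f) = 2.
Substitute x = X/Z, y = Y/Z into f, then multiply by Z^2.
  monomial 3·x^2·y^0 ↦ 3·X^2·Y^0·Z^0.
  monomial -1·x^1·y^1 ↦ -1·X^1·Y^1·Z^0.
  monomial 1·x^0·y^2 ↦ 1·X^0·Y^2·Z^0.
  monomial -2·x^0·y^0 ↦ -2·X^0·Y^0·Z^2.
Collecting: F(X, Y, Z) = 3*X**2 - X*Y + Y**2 - 2*Z**2.


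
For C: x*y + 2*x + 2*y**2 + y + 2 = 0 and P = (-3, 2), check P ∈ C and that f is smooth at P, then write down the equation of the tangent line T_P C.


Tangent line at P: 4*x + 6*y = 0.

Step 1: f(-3, 2) = 0, so P lies on C.
Step 2: partial derivatives
  f_x(x, y) = y + 2, f_y(x, y) = x + 4*y + 1.
  f_x(P) = 4, f_y(P) = 6 (gradient nonzero, so P is smooth).
Step 3: tangent line at P: 4·(x − -3) + 6·(y − 2) = 0.
Expanding: 4*x + 6*y = 0.


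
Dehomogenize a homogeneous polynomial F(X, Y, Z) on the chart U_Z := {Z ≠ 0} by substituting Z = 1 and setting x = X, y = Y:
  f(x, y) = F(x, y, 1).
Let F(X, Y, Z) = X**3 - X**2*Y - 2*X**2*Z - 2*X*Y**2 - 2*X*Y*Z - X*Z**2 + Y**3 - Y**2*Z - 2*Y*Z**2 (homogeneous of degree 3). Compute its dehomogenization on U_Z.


f(x, y) = x**3 - x**2*y - 2*x**2 - 2*x*y**2 - 2*x*y - x + y**3 - y**2 - 2*y

On U_Z we set Z = 1. Each monomial c·X^i·Y^j·Z^k in F becomes c·x^i·y^j·1^k = c·x^i·y^j.
Substituting Z = 1: F(X, Y, 1) = x**3 - x**2*y - 2*x**2 - 2*x*y**2 - 2*x*y - x + y**3 - y**2 - 2*y.
Note: deg(f) ≤ deg(F) = 3; strict inequality happens when F is divisible by Z (lost terms).


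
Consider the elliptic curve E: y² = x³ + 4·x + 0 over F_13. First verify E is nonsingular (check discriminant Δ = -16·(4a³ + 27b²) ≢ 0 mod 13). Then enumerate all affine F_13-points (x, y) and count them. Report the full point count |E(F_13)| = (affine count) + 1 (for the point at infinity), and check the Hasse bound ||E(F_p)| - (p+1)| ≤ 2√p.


Affine points = {(0, 0), (2, 4), (2, 9), (3, 0), (10, 0), (11, 6), (11, 7)}; affine count = 7; |E(F_13)| = 8.

Discriminant check: Δ ∝ 4a³ + 27b² = 4·4³ + 27·0² = 4·64 + 27·0 ≡ 9 (mod 13). Nonzero ⇒ E is nonsingular.
For each x ∈ F_13, compute rhs = x³ + 4·x + 0 mod 13, then count y ∈ F_13 with y² ≡ rhs.
  x = 0: rhs = 0, matching y values: 0 (1 points).
  x = 1: rhs = 5, matching y values: none (0 points).
  x = 2: rhs = 3, matching y values: 4, 9 (2 points).
  x = 3: rhs = 0, matching y values: 0 (1 points).
  x = 4: rhs = 2, matching y values: none (0 points).
  x = 5: rhs = 2, matching y values: none (0 points).
  x = 6: rhs = 6, matching y values: none (0 points).
  x = 7: rhs = 7, matching y values: none (0 points).
  x = 8: rhs = 11, matching y values: none (0 points).
  x = 9: rhs = 11, matching y values: none (0 points).
  x = 10: rhs = 0, matching y values: 0 (1 points).
  x = 11: rhs = 10, matching y values: 6, 7 (2 points).
  x = 12: rhs = 8, matching y values: none (0 points).
Total affine count: 7.
Full point count |E(F_13)| = 7 + 1 = 8.
Hasse bound: |8 − (13+1)| = |-6| = 6 ≤ 2√13 ≈ 7.2111 ✓.


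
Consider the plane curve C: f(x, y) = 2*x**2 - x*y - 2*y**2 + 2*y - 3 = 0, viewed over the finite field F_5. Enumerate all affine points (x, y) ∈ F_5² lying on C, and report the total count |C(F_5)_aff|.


Affine F_5-points: {(0, 3), (2, 0), (3, 0), (3, 2), (4, 1), (4, 3)}; count = 6.

For each of the 25 pairs (x, y) ∈ F_5², evaluate f(x, y) mod 5. Record the zeros.
  x = 0: [0↦2, 1↦2, 2↦3, 3↦0, 4↦3]  zeros at y ∈ {3}
  x = 1: [0↦4, 1↦3, 2↦3, 3↦4, 4↦1]  zeros at y ∈ ∅
  x = 2: [0↦0, 1↦3, 2↦2, 3↦2, 4↦3]  zeros at y ∈ {0}
  x = 3: [0↦0, 1↦2, 2↦0, 3↦4, 4↦4]  zeros at y ∈ {0, 2}
  x = 4: [0↦4, 1↦0, 2↦2, 3↦0, 4↦4]  zeros at y ∈ {1, 3}
Collecting zeros: affine points = {(0, 3), (2, 0), (3, 0), (3, 2), (4, 1), (4, 3)}.
Total count |C(F_5)_aff| = 6.


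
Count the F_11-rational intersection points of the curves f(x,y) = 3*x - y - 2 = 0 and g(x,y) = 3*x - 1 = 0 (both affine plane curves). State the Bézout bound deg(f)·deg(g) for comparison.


Common zeros: {(4, 10)}; count = 1; Bézout bound = 1.

deg(f) = 1, deg(g) = 1, so Bézout bound = 1.
Scan x ∈ F_11. For each x, list the y ∈ F_11 with f(x, y) ≡ 0 and those with g(x, y) ≡ 0 (mod 11); the common zeros in that column are the intersection.
  x = 0: f ≡ 0 at y ∈ {9}; g ≡ 0 at y ∈ ∅; common: ∅.
  x = 1: f ≡ 0 at y ∈ {1}; g ≡ 0 at y ∈ ∅; common: ∅.
  x = 2: f ≡ 0 at y ∈ {4}; g ≡ 0 at y ∈ ∅; common: ∅.
  x = 3: f ≡ 0 at y ∈ {7}; g ≡ 0 at y ∈ ∅; common: ∅.
  x = 4: f ≡ 0 at y ∈ {10}; g ≡ 0 at y ∈ {0, 1, 2, 3, 4, 5, 6, 7, 8, 9, 10}; common: {10}.
  x = 5: f ≡ 0 at y ∈ {2}; g ≡ 0 at y ∈ ∅; common: ∅.
  x = 6: f ≡ 0 at y ∈ {5}; g ≡ 0 at y ∈ ∅; common: ∅.
  x = 7: f ≡ 0 at y ∈ {8}; g ≡ 0 at y ∈ ∅; common: ∅.
  x = 8: f ≡ 0 at y ∈ {0}; g ≡ 0 at y ∈ ∅; common: ∅.
  x = 9: f ≡ 0 at y ∈ {3}; g ≡ 0 at y ∈ ∅; common: ∅.
  x = 10: f ≡ 0 at y ∈ {6}; g ≡ 0 at y ∈ ∅; common: ∅.
Collecting: common zeros = {(4, 10)}, so the count is 1.
Comparison with the Bézout bound: 1 ≤ 1 = deg(f)·deg(g), as expected for curves with no common component (the bound is attained).


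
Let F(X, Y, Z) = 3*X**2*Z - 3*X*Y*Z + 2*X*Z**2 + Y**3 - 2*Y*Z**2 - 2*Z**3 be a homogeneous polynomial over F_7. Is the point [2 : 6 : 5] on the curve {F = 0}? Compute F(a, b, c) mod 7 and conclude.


F(2,6,5) ≡ 3 (mod 7); P is NOT on the curve.

Evaluate F(2, 6, 5) term-by-term (mod 7).
  3*X**2*Z ↦ 3·4·1·5 = 60
  -3*X*Y*Z ↦ -3·2·6·5 = -180
  2*X*Z**2 ↦ 2·2·1·25 = 100
  Y**3 ↦ 1·1·216·1 = 216
  -2*Y*Z**2 ↦ -2·1·6·25 = -300
  -2*Z**3 ↦ -2·1·1·125 = -250
Sum: F(2, 6, 5) = (60) + (-180) + (100) + (216) + (-300) + (-250) = -354.
Reducing mod 7: -354 ≡ 3 (mod 7).
Since F(a, b, c) ≡ 3 ≠ 0 (mod 7), P does NOT lie on the curve.


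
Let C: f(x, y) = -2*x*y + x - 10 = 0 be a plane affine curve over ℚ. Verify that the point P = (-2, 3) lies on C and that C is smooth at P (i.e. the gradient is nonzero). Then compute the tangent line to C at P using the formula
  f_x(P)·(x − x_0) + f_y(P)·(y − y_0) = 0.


Tangent line at P: -5*x + 4*y - 22 = 0.

Step 1: f(-2, 3) = 0, so P lies on C.
Step 2: partial derivatives
  f_x(x, y) = 1 - 2*y, f_y(x, y) = -2*x.
  f_x(P) = -5, f_y(P) = 4 (gradient nonzero, so P is smooth).
Step 3: tangent line at P: -5·(x − -2) + 4·(y − 3) = 0.
Expanding: -5*x + 4*y - 22 = 0.


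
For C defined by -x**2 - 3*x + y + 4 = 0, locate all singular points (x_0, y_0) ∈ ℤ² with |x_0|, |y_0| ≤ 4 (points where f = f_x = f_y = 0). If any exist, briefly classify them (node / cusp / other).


No singular points in the scanned grid; C is smooth there.

Compute partial derivatives:
  f_x = -2*x - 3.
  f_y = 1.
f_y = 1 is a nonzero constant, so f_y never vanishes: no point (x, y) can satisfy f = f_x = f_y = 0. In particular no (x, y) ∈ {−4, ..., 4}² is singular; the curve is smooth.


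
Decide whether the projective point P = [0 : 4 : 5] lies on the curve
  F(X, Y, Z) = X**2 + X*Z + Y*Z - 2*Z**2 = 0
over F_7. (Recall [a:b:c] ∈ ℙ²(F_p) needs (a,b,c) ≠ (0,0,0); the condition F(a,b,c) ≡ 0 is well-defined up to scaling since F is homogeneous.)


F(0,4,5) ≡ 5 (mod 7); P is NOT on the curve.

Evaluate F(0, 4, 5) term-by-term (mod 7).
  X**2 ↦ 1·0·1·1 = 0
  X*Z ↦ 1·0·1·5 = 0
  Y*Z ↦ 1·1·4·5 = 20
  -2*Z**2 ↦ -2·1·1·25 = -50
Sum: F(0, 4, 5) = (0) + (0) + (20) + (-50) = -30.
Reducing mod 7: -30 ≡ 5 (mod 7).
Since F(a, b, c) ≡ 5 ≠ 0 (mod 7), P does NOT lie on the curve.


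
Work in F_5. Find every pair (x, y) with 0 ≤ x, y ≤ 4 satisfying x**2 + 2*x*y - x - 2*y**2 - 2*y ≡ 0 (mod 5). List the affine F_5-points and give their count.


Affine F_5-points: {(0, 0), (0, 4), (1, 0), (2, 3), (3, 3), (3, 4)}; count = 6.

For each of the 25 pairs (x, y) ∈ F_5², evaluate f(x, y) mod 5. Record the zeros.
  x = 0: [0↦0, 1↦1, 2↦3, 3↦1, 4↦0]  zeros at y ∈ {0, 4}
  x = 1: [0↦0, 1↦3, 2↦2, 3↦2, 4↦3]  zeros at y ∈ {0}
  x = 2: [0↦2, 1↦2, 2↦3, 3↦0, 4↦3]  zeros at y ∈ {3}
  x = 3: [0↦1, 1↦3, 2↦1, 3↦0, 4↦0]  zeros at y ∈ {3, 4}
  x = 4: [0↦2, 1↦1, 2↦1, 3↦2, 4↦4]  zeros at y ∈ ∅
Collecting zeros: affine points = {(0, 0), (0, 4), (1, 0), (2, 3), (3, 3), (3, 4)}.
Total count |C(F_5)_aff| = 6.


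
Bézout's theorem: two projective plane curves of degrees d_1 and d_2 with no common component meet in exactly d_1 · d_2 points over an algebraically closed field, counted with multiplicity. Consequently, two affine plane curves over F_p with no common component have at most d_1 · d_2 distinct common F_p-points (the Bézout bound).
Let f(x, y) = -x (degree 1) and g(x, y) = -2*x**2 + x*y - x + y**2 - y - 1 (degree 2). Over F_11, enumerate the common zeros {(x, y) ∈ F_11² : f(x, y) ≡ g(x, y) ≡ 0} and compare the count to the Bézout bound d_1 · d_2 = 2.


Common zeros: {(0, 4), (0, 8)}; count = 2; Bézout bound = 2.

deg(f) = 1, deg(g) = 2, so Bézout bound = 2.
Scan x ∈ F_11. For each x, list the y ∈ F_11 with f(x, y) ≡ 0 and those with g(x, y) ≡ 0 (mod 11); the common zeros in that column are the intersection.
  x = 0: f ≡ 0 at y ∈ {0, 1, 2, 3, 4, 5, 6, 7, 8, 9, 10}; g ≡ 0 at y ∈ {4, 8}; common: {4, 8}.
  x = 1: f ≡ 0 at y ∈ ∅; g ≡ 0 at y ∈ {2, 9}; common: ∅.
  x = 2: f ≡ 0 at y ∈ ∅; g ≡ 0 at y ∈ {0, 10}; common: ∅.
  x = 3: f ≡ 0 at y ∈ ∅; g ≡ 0 at y ∈ {0, 9}; common: ∅.
  x = 4: f ≡ 0 at y ∈ ∅; g ≡ 0 at y ∈ {1, 7}; common: ∅.
  x = 5: f ≡ 0 at y ∈ ∅; g ≡ 0 at y ∈ {2, 5}; common: ∅.
  x = 6: f ≡ 0 at y ∈ ∅; g ≡ 0 at y ∈ {3}; common: ∅.
  x = 7: f ≡ 0 at y ∈ ∅; g ≡ 0 at y ∈ {1, 4}; common: ∅.
  x = 8: f ≡ 0 at y ∈ ∅; g ≡ 0 at y ∈ {5, 10}; common: ∅.
  x = 9: f ≡ 0 at y ∈ ∅; g ≡ 0 at y ∈ {6, 8}; common: ∅.
  x = 10: f ≡ 0 at y ∈ ∅; g ≡ 0 at y ∈ {6, 7}; common: ∅.
Collecting: common zeros = {(0, 4), (0, 8)}, so the count is 2.
Comparison with the Bézout bound: 2 ≤ 2 = deg(f)·deg(g), as expected for curves with no common component (the bound is attained).


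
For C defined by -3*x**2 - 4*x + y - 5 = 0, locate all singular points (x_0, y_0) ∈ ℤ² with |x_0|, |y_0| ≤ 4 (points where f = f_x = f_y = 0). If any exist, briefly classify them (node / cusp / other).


No singular points in the scanned grid; C is smooth there.

Compute partial derivatives:
  f_x = -6*x - 4.
  f_y = 1.
f_y = 1 is a nonzero constant, so f_y never vanishes: no point (x, y) can satisfy f = f_x = f_y = 0. In particular no (x, y) ∈ {−4, ..., 4}² is singular; the curve is smooth.


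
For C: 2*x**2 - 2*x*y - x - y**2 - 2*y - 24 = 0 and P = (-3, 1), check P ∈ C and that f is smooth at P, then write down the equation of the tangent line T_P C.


Tangent line at P: -15*x + 2*y - 47 = 0.

Step 1: f(-3, 1) = 0, so P lies on C.
Step 2: partial derivatives
  f_x(x, y) = 4*x - 2*y - 1, f_y(x, y) = -2*x - 2*y - 2.
  f_x(P) = -15, f_y(P) = 2 (gradient nonzero, so P is smooth).
Step 3: tangent line at P: -15·(x − -3) + 2·(y − 1) = 0.
Expanding: -15*x + 2*y - 47 = 0.


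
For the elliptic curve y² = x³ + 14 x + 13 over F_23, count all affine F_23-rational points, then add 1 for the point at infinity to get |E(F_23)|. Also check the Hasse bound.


Affine points = {(0, 6), (0, 17), (2, 7), (2, 16), (3, 6), (3, 17), (4, 8), (4, 15), (5, 1), (5, 22), (8, 4), (8, 19), (10, 7), (10, 16), (11, 7), (11, 16), (12, 0), (13, 0), (14, 3), (14, 20), (16, 3), (16, 20), (17, 9), (17, 14), (18, 5), (18, 18), (19, 10), (19, 13), (20, 6), (20, 17), (21, 0)}; affine count = 31; |E(F_23)| = 32.

Discriminant check: Δ ∝ 4a³ + 27b² = 4·14³ + 27·13² = 4·2744 + 27·169 ≡ 14 (mod 23). Nonzero ⇒ E is nonsingular.
For each x ∈ F_23, compute rhs = x³ + 14·x + 13 mod 23, then count y ∈ F_23 with y² ≡ rhs.
  x = 0: rhs = 13, matching y values: 6, 17 (2 points).
  x = 1: rhs = 5, matching y values: none (0 points).
  x = 2: rhs = 3, matching y values: 7, 16 (2 points).
  x = 3: rhs = 13, matching y values: 6, 17 (2 points).
  x = 4: rhs = 18, matching y values: 8, 15 (2 points).
  x = 5: rhs = 1, matching y values: 1, 22 (2 points).
  x = 6: rhs = 14, matching y values: none (0 points).
  x = 7: rhs = 17, matching y values: none (0 points).
  x = 8: rhs = 16, matching y values: 4, 19 (2 points).
  x = 9: rhs = 17, matching y values: none (0 points).
  x = 10: rhs = 3, matching y values: 7, 16 (2 points).
  x = 11: rhs = 3, matching y values: 7, 16 (2 points).
  x = 12: rhs = 0, matching y values: 0 (1 points).
  x = 13: rhs = 0, matching y values: 0 (1 points).
  x = 14: rhs = 9, matching y values: 3, 20 (2 points).
  x = 15: rhs = 10, matching y values: none (0 points).
  x = 16: rhs = 9, matching y values: 3, 20 (2 points).
  x = 17: rhs = 12, matching y values: 9, 14 (2 points).
  x = 18: rhs = 2, matching y values: 5, 18 (2 points).
  x = 19: rhs = 8, matching y values: 10, 13 (2 points).
  x = 20: rhs = 13, matching y values: 6, 17 (2 points).
  x = 21: rhs = 0, matching y values: 0 (1 points).
  x = 22: rhs = 21, matching y values: none (0 points).
Total affine count: 31.
Full point count |E(F_23)| = 31 + 1 = 32.
Hasse bound: |32 − (23+1)| = |8| = 8 ≤ 2√23 ≈ 9.5917 ✓.


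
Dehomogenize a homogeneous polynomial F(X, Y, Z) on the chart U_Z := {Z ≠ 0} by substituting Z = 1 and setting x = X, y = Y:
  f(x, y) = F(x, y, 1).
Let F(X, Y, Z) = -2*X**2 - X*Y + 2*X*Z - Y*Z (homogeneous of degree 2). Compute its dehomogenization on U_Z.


f(x, y) = -2*x**2 - x*y + 2*x - y

On U_Z we set Z = 1. Each monomial c·X^i·Y^j·Z^k in F becomes c·x^i·y^j·1^k = c·x^i·y^j.
Substituting Z = 1: F(X, Y, 1) = -2*x**2 - x*y + 2*x - y.
Note: deg(f) ≤ deg(F) = 2; strict inequality happens when F is divisible by Z (lost terms).


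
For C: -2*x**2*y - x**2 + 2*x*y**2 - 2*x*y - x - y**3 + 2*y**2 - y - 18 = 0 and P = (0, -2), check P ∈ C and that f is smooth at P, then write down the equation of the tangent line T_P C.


Tangent line at P: 11*x - 21*y - 42 = 0.

Step 1: f(0, -2) = 0, so P lies on C.
Step 2: partial derivatives
  f_x(x, y) = -4*x*y - 2*x + 2*y**2 - 2*y - 1, f_y(x, y) = -2*x**2 + 4*x*y - 2*x - 3*y**2 + 4*y - 1.
  f_x(P) = 11, f_y(P) = -21 (gradient nonzero, so P is smooth).
Step 3: tangent line at P: 11·(x − 0) + -21·(y − -2) = 0.
Expanding: 11*x - 21*y - 42 = 0.


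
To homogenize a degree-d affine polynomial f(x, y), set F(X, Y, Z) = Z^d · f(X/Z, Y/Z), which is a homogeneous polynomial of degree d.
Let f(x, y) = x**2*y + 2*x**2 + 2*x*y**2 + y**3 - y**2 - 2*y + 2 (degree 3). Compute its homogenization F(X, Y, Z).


F(X, Y, Z) = X**2*Y + 2*X**2*Z + 2*X*Y**2 + Y**3 - Y**2*Z - 2*Y*Z**2 + 2*Z**3

deg(f) = 3.
Substitute x = X/Z, y = Y/Z into f, then multiply by Z^3.
  monomial 1·x^2·y^1 ↦ 1·X^2·Y^1·Z^0.
  monomial 2·x^2·y^0 ↦ 2·X^2·Y^0·Z^1.
  monomial 2·x^1·y^2 ↦ 2·X^1·Y^2·Z^0.
  monomial 1·x^0·y^3 ↦ 1·X^0·Y^3·Z^0.
  monomial -1·x^0·y^2 ↦ -1·X^0·Y^2·Z^1.
  monomial -2·x^0·y^1 ↦ -2·X^0·Y^1·Z^2.
  monomial 2·x^0·y^0 ↦ 2·X^0·Y^0·Z^3.
Collecting: F(X, Y, Z) = X**2*Y + 2*X**2*Z + 2*X*Y**2 + Y**3 - Y**2*Z - 2*Y*Z**2 + 2*Z**3.


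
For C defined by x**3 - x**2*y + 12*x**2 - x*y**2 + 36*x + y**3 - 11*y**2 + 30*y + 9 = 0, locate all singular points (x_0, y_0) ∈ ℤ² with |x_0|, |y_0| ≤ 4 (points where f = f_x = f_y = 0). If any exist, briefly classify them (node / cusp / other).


Singular points: {(-3, 3)}; classification: cusp.

Compute partial derivatives:
  f_x = 3*x**2 - 2*x*y + 24*x - y**2 + 36.
  f_y = -x**2 - 2*x*y + 3*y**2 - 22*y + 30.
Scan x_0 ∈ {−4, ..., 4}. For each x_0, f_y(x_0, y) is a polynomial in y; find its integer roots y ∈ {−4, ..., 4}, then test f_x and f at those candidates.
  x = -4: f_y(-4, y) = 3*y**2 - 14*y + 14; no integer root y with |y| ≤ 4.
  x = -3: f_y(-3, y) = 3*y**2 - 16*y + 21; vanishes at y ∈ {3}. (-3, 3): f_x = 0, f = 0 — SINGULAR.
  x = -2: f_y(-2, y) = 3*y**2 - 18*y + 26; no integer root y with |y| ≤ 4.
  x = -1: f_y(-1, y) = 3*y**2 - 20*y + 29; no integer root y with |y| ≤ 4.
  x = 0: f_y(0, y) = 3*y**2 - 22*y + 30; no integer root y with |y| ≤ 4.
  x = 1: f_y(1, y) = 3*y**2 - 24*y + 29; no integer root y with |y| ≤ 4.
  x = 2: f_y(2, y) = 3*y**2 - 26*y + 26; no integer root y with |y| ≤ 4.
  x = 3: f_y(3, y) = 3*y**2 - 28*y + 21; no integer root y with |y| ≤ 4.
  x = 4: f_y(4, y) = 3*y**2 - 30*y + 14; no integer root y with |y| ≤ 4.
Only singular point on the grid: (-3, 3).
Classify: substitute x = -3 + u, y = 3 + v and expand: f = u**3 - u**2*v - u*v**2 + v**3 + v**2.
No constant or linear terms (consistent with a singular point). Quadratic part: v**2. Cubic part: u**3 - u**2*v - u*v**2 + v**3.
The quadratic part v**2 is a perfect square, so there is a single (double) tangent line v = 0, i.e. y = 3. Restricting the cubic part to that line (v = 0) leaves u**3 ≠ 0, so f is not divisible by v and the branch is v² ≈ -u**3 to lowest order — this is a cusp.
Classification: cusp.
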